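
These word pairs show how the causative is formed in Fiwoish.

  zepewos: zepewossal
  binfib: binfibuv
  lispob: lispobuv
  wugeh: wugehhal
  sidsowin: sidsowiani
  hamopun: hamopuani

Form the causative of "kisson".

binfib and sidsowin both have last vowel 'i' yet inflect differently (binfibuv, sidsowiani), so the last vowel is not what conditions the rule; the final letter is.
"kisson" ends in -n. The stems ending in -n (hamopun → hamopuani, sidsowin → sidsowiani) drop the final letter and add -ani.
The other patterns: stems ending in -b add -uv; stems ending in -h or -s double the final consonant and add -al.
So kisson → kissoani.

kissoani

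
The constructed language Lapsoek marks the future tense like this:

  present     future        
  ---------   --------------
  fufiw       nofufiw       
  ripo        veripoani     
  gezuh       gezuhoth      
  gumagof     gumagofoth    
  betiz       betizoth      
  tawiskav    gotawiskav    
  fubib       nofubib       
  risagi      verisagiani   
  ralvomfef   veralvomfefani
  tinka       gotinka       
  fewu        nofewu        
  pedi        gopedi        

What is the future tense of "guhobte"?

guhobteoth

"guhobte" begins with g-. The stems beginning with g- (gumagof → gumagofoth, gezuh → gezuhoth) add -oth.
The other patterns: stems beginning with r- add ve- … -ani around the stem; stems beginning with p- or t- add the prefix go-; stems beginning with f- add the prefix no-.
So guhobte → guhobteoth.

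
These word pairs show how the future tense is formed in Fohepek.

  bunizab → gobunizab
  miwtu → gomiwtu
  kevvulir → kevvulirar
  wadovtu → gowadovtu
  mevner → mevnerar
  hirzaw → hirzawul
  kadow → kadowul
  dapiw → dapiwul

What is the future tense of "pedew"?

pedewul

bunizab and hirzaw both have last vowel 'a' yet inflect differently (gobunizab, hirzawul), so the last vowel is not what conditions the rule; the final letter is.
"pedew" ends in -w. The stems ending in -w (dapiw → dapiwul, kadow → kadowul, hirzaw → hirzawul) add -ul.
So pedew → pedewul.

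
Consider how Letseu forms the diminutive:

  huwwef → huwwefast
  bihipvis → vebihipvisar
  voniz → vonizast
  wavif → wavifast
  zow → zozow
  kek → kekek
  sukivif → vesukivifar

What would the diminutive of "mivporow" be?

vemivporowar

"mivporow" has 3 vowels. The stems with 3 vowels (sukivif → vesukivifar, bihipvis → vebihipvisar) add ve- … -ar around the stem.
The other patterns: stems with 1 vowel repeat the first consonant+vowel as a prefix; stems with 2 vowels add -ast.
So mivporow → vemivporowar.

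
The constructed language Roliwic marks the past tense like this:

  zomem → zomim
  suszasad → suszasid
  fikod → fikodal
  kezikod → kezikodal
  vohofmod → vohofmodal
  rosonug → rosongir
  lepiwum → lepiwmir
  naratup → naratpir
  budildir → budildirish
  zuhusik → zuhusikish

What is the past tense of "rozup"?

"rozup" has last vowel 'u'. The stems whose last vowel is 'u' (rosonug → rosongir, lepiwum → lepiwmir, naratup → naratpir) delete the last vowel and add -ir.
So rozup → rozpir.

rozpir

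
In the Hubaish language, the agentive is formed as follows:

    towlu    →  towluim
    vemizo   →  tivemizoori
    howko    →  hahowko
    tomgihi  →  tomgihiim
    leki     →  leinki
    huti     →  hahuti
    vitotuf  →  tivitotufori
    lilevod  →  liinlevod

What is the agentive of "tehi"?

tehiim

howko and vemizo both end in -o yet inflect differently (hahowko, tivemizoori), so the final letter is not what conditions the rule; the first letter is.
"tehi" begins with t-. The stems beginning with t- (towlu → towluim, tomgihi → tomgihiim) add -im.
So tehi → tehiim.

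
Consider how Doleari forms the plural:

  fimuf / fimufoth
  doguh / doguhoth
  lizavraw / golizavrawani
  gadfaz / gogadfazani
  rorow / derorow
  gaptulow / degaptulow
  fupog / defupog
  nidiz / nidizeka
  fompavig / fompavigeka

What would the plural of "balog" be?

debalog

"balog" has last vowel 'o'. The stems whose last vowel is 'o' (rorow → derorow, gaptulow → degaptulow, fupog → defupog) add the prefix de-.
So balog → debalog.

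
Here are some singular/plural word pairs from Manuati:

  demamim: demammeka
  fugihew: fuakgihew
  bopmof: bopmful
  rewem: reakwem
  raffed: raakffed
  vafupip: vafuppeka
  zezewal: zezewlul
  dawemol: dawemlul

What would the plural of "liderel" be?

liakderel

rewem and demamim both end in -m yet inflect differently (reakwem, demammeka), so the final letter is not what conditions the rule; the last vowel is.
"liderel" has last vowel 'e'. The stems whose last vowel is 'e' (fugihew → fuakgihew, rewem → reakwem, raffed → raakffed) insert -ak- after the first vowel.
The other patterns: stems whose last vowel is 'i' delete the last vowel and add -eka; stems whose last vowel is 'a' or 'o' delete the last vowel and add -ul.
So liderel → liakderel.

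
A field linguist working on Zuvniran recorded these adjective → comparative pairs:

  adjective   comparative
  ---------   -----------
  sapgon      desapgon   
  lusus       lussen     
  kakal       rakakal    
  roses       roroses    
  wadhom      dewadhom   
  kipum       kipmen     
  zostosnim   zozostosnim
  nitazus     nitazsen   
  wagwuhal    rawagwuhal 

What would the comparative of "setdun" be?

setdnen

"setdun" has last vowel 'u'. The stems whose last vowel is 'u' (nitazus → nitazsen, kipum → kipmen, lusus → lussen) delete the last vowel and add -en.
So setdun → setdnen.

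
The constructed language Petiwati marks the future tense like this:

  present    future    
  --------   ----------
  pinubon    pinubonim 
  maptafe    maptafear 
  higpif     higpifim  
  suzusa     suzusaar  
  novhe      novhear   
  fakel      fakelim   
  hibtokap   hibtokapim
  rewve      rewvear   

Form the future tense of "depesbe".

suzusa and hibtokap both have last vowel 'a' yet inflect differently (suzusaar, hibtokapim), so the last vowel is not what conditions the rule; whether the stem ends in a vowel or a consonant is.
"depesbe" ends in a vowel. The stems ending in a vowel (maptafe → maptafear, suzusa → suzusaar, rewve → rewvear) add -ar.
The other pattern: stems ending in a consonant add -im.
So depesbe → depesbear.

depesbear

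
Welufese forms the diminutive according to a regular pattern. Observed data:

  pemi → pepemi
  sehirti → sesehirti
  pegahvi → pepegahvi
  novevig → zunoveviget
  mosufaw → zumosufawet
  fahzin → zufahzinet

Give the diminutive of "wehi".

wewehi

pemi and novevig both have last vowel 'i' yet inflect differently (pepemi, zunoveviget), so the last vowel is not what conditions the rule; the final letter is.
"wehi" ends in -i. The stems ending in -i (pemi → pepemi, sehirti → sesehirti, pegahvi → pepegahvi) repeat the first consonant+vowel as a prefix.
The other pattern: stems ending in -g, -n or -w add zu- … -et around the stem.
So wehi → wewehi.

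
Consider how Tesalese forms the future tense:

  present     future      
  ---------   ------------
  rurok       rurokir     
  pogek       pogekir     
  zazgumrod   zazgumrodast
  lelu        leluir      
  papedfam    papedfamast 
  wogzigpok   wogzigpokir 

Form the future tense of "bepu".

bepuir

zazgumrod and rurok both have last vowel 'o' yet inflect differently (zazgumrodast, rurokir), so the last vowel is not what conditions the rule; the final letter is.
"bepu" ends in -u. The one such stem in the data (lelu → leluir) adds -ir, so the same rule applies.
The other pattern: stems ending in -d or -m add -ast.
So bepu → bepuir.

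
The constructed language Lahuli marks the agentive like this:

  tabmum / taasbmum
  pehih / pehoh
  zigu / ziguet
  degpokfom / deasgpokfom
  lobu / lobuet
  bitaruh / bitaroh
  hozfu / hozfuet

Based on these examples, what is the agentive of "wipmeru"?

wipmeruet

zigu and tabmum both have last vowel 'u' yet inflect differently (ziguet, taasbmum), so the last vowel is not what conditions the rule; the final letter is.
"wipmeru" ends in -u. The stems ending in -u (zigu → ziguet, lobu → lobuet, hozfu → hozfuet) add -et.
So wipmeru → wipmeruet.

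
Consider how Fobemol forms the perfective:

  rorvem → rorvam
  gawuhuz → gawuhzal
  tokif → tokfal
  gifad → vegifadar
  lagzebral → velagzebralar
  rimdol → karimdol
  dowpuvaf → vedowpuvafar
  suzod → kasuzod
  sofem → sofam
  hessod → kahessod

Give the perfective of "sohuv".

hessod and gifad both end in -d yet inflect differently (kahessod, vegifadar), so the final letter is not what conditions the rule; the last vowel is.
"sohuv" has last vowel 'u'. The one such stem in the data (gawuhuz → gawuhzal) deletes the last vowel and adds -al (as does tokif), so the same rule applies.
So sohuv → sohval.

sohval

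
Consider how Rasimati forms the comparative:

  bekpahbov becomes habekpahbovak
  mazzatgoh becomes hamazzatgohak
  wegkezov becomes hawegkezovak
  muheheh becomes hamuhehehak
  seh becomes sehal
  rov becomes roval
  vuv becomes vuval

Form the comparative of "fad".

fadal

mazzatgoh and seh both end in -h yet inflect differently (hamazzatgohak, sehal), so the final letter is not what conditions the rule; the number of vowels is.
"fad" has 1 vowel. The stems with 1 vowel (seh → sehal, rov → roval, vuv → vuval) add -al.
So fad → fadal.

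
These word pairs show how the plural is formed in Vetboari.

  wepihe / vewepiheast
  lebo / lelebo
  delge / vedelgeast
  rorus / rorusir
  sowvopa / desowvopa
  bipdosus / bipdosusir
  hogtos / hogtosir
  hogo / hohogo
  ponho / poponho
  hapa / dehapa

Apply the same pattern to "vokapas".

"vokapas" ends in -s. The stems ending in -s (bipdosus → bipdosusir, hogtos → hogtosir, rorus → rorusir) add -ir.
The other patterns: stems ending in -a add the prefix de-; stems ending in -o repeat the first consonant+vowel as a prefix; stems ending in -e add ve- … -ast around the stem.
So vokapas → vokapasir.

vokapasir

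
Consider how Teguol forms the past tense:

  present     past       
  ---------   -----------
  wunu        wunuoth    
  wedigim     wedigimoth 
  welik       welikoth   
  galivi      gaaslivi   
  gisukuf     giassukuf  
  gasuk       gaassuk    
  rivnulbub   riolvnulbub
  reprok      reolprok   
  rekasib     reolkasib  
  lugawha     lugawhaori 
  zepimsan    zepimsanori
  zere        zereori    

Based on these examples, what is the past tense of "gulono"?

welik and gasuk both end in -k yet inflect differently (welikoth, gaassuk), so the final letter is not what conditions the rule; the first letter is.
"gulono" begins with g-. The stems beginning with g- (galivi → gaaslivi, gisukuf → giassukuf, gasuk → gaassuk) insert -as- after the first vowel.
The other patterns: stems beginning with w- add -oth; stems beginning with r- insert -ol- after the first vowel; stems beginning with l- or z- add -ori.
So gulono → guaslono.

guaslono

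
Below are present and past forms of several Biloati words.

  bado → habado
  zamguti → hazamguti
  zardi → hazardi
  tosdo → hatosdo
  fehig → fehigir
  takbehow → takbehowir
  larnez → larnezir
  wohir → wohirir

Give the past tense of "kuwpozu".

zamguti and fehig both have last vowel 'i' yet inflect differently (hazamguti, fehigir), so the last vowel is not what conditions the rule; whether the stem ends in a vowel or a consonant is.
"kuwpozu" ends in a vowel. The stems ending in a vowel (bado → habado, zamguti → hazamguti, zardi → hazardi) add the prefix ha-.
The other pattern: stems ending in a consonant add -ir.
So kuwpozu → hakuwpozu.

hakuwpozu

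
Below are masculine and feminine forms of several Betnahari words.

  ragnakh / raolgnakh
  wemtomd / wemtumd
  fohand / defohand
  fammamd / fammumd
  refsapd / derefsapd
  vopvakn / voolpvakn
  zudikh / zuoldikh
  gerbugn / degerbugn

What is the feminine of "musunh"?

wemtomd and refsapd both end in -d yet inflect differently (wemtumd, derefsapd), so the final letter is not what conditions the rule; the second-to-last letter is.
"musunh" has second-to-last letter 'n'. The one such stem in the data (fohand → defohand) adds the prefix de-, so the same rule applies.
The other patterns: stems whose second-to-last letter is 'k' insert -ol- after the first vowel; stems whose second-to-last letter is 'm' change the last vowel to 'u'.
So musunh → demusunh.

demusunh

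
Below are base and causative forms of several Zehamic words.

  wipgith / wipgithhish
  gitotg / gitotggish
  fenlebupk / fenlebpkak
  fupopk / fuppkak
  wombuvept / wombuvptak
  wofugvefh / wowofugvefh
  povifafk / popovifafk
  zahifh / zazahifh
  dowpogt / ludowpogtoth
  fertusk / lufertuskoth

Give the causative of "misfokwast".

lumisfokwastoth

wipgith and wofugvefh both end in -h yet inflect differently (wipgithhish, wowofugvefh), so the final letter is not what conditions the rule; the second-to-last letter is.
"misfokwast" has second-to-last letter 's'. The one such stem in the data (fertusk → lufertuskoth) adds lu- … -oth around the stem, so the same rule applies.
So misfokwast → lumisfokwastoth.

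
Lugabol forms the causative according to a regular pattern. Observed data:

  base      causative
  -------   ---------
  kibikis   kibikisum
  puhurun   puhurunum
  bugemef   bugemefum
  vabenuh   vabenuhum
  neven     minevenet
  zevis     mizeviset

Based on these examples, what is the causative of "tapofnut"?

tapofnutum

puhurun and neven both end in -n yet inflect differently (puhurunum, minevenet), so the final letter is not what conditions the rule; the number of vowels is.
"tapofnut" has 3 vowels. The stems with 3 vowels (kibikis → kibikisum, puhurun → puhurunum, bugemef → bugemefum) add -um.
So tapofnut → tapofnutum.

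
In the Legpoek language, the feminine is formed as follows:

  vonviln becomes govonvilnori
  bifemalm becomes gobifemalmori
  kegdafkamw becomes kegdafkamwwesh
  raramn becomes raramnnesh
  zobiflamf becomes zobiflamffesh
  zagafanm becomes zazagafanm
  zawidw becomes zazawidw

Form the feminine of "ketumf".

vonviln and raramn both end in -n yet inflect differently (govonvilnori, raramnnesh), so the final letter is not what conditions the rule; the second-to-last letter is.
"ketumf" has second-to-last letter 'm'. The stems whose second-to-last letter is 'm' (kegdafkamw → kegdafkamwwesh, raramn → raramnnesh, zobiflamf → zobiflamffesh) double the final consonant and add -esh.
The other patterns: stems whose second-to-last letter is 'l' add go- … -ori around the stem; stems whose second-to-last letter is 'd' or 'n' repeat the first consonant+vowel as a prefix.
So ketumf → ketumffesh.

ketumffesh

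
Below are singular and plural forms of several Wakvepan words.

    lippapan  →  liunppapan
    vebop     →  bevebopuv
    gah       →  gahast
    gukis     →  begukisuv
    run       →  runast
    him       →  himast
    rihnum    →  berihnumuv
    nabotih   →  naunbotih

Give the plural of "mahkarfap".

him and rihnum both end in -m yet inflect differently (himast, berihnumuv), so the final letter is not what conditions the rule; the number of vowels is.
"mahkarfap" has 3 vowels. The stems with 3 vowels (nabotih → naunbotih, lippapan → liunppapan) insert -un- after the first vowel.
So mahkarfap → maunhkarfap.

maunhkarfap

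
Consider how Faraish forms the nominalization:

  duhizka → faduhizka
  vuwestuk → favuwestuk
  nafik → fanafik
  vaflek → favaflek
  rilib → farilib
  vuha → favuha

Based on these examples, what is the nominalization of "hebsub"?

Every pair shown (duhizka → faduhizka, vuwestuk → favuwestuk, nafik → fanafik, …) follows the same rule: add the prefix fa-.
So hebsub → fahebsub.

fahebsub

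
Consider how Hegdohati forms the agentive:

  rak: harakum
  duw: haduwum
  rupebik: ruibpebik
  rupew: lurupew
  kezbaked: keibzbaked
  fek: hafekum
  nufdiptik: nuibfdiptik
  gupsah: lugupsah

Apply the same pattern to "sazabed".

duw and rupew both end in -w yet inflect differently (haduwum, lurupew), so the final letter is not what conditions the rule; the number of vowels is.
"sazabed" has 3 vowels. The stems with 3 vowels (kezbaked → keibzbaked, rupebik → ruibpebik, nufdiptik → nuibfdiptik) insert -ib- after the first vowel.
So sazabed → saibzabed.

saibzabed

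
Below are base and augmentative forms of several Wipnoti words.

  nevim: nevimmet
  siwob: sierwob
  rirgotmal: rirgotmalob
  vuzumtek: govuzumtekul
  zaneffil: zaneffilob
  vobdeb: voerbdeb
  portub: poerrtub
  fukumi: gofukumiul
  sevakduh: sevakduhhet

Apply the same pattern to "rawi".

gorawiul

nevim and fukumi both have last vowel 'i' yet inflect differently (nevimmet, gofukumiul), so the last vowel is not what conditions the rule; the final letter is.
"rawi" ends in -i. The one such stem in the data (fukumi → gofukumiul) adds go- … -ul around the stem, so the same rule applies.
The other patterns: stems ending in -h or -m double the final consonant and add -et; stems ending in -b insert -er- after the first vowel; stems ending in -l add -ob.
So rawi → gorawiul.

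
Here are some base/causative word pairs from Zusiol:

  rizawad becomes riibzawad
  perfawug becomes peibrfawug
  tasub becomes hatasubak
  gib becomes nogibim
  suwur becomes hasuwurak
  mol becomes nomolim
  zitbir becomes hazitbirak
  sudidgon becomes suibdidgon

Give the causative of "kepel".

hakepelak

gib and tasub both end in -b yet inflect differently (nogibim, hatasubak), so the final letter is not what conditions the rule; the number of vowels is.
"kepel" has 2 vowels. The stems with 2 vowels (suwur → hasuwurak, zitbir → hazitbirak, tasub → hatasubak) add ha- … -ak around the stem.
So kepel → hakepelak.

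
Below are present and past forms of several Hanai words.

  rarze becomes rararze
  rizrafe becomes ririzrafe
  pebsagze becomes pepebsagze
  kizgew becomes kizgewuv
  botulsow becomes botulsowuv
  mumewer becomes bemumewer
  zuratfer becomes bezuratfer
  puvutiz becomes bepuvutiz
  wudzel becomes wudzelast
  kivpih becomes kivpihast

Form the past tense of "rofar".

rarze and kizgew both have last vowel 'e' yet inflect differently (rararze, kizgewuv), so the last vowel is not what conditions the rule; the final letter is.
"rofar" ends in -r. The stems ending in -r (mumewer → bemumewer, zuratfer → bezuratfer) add the prefix be-.
So rofar → berofar.

berofar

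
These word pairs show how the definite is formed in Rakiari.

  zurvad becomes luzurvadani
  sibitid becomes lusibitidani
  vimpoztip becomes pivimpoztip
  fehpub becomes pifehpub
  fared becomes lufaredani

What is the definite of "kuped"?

sibitid and vimpoztip both have last vowel 'i' yet inflect differently (lusibitidani, pivimpoztip), so the last vowel is not what conditions the rule; the final letter is.
"kuped" ends in -d. The stems ending in -d (sibitid → lusibitidani, zurvad → luzurvadani, fared → lufaredani) add lu- … -ani around the stem.
The other pattern: stems ending in -b or -p add the prefix pi-.
So kuped → lukupedani.

lukupedani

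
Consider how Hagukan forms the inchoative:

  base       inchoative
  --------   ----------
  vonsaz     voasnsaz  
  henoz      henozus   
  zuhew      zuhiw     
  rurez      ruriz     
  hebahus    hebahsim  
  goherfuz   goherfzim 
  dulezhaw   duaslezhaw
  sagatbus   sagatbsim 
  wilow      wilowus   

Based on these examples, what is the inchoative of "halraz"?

goherfuz and henoz both end in -z yet inflect differently (goherfzim, henozus), so the final letter is not what conditions the rule; the last vowel is.
"halraz" has last vowel 'a'. The stems whose last vowel is 'a' (dulezhaw → duaslezhaw, vonsaz → voasnsaz) insert -as- after the first vowel.
The other patterns: stems whose last vowel is 'u' delete the last vowel and add -im; stems whose last vowel is 'o' add -us; stems whose last vowel is 'e' change the last vowel to 'i'.
So halraz → haaslraz.

haaslraz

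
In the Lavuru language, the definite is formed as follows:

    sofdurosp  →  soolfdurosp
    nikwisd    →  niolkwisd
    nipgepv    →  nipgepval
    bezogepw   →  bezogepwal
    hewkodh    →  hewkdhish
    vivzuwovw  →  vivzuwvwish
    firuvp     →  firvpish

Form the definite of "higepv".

"higepv" has second-to-last letter 'p'. The stems whose second-to-last letter is 'p' (nipgepv → nipgepval, bezogepw → bezogepwal) add -al.
The other patterns: stems whose second-to-last letter is 's' insert -ol- after the first vowel; stems whose second-to-last letter is 'd' or 'v' delete the last vowel and add -ish.
So higepv → higepval.

higepval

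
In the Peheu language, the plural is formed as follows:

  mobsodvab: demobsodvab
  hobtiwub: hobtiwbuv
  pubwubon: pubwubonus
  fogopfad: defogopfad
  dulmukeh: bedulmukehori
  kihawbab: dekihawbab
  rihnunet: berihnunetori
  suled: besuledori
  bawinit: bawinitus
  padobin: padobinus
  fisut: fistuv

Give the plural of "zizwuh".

"zizwuh" has last vowel 'u'. The stems whose last vowel is 'u' (fisut → fistuv, hobtiwub → hobtiwbuv) delete the last vowel and add -uv.
The other patterns: stems whose last vowel is 'a' add the prefix de-; stems whose last vowel is 'i' or 'o' add -us; stems whose last vowel is 'e' add be- … -ori around the stem.
So zizwuh → zizwhuv.

zizwhuv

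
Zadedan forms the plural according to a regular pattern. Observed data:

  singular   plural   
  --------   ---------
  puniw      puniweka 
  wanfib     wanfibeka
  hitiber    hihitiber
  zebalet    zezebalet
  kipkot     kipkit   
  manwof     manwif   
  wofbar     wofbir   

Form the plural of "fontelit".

fonteliteka

zebalet and kipkot both end in -t yet inflect differently (zezebalet, kipkit), so the final letter is not what conditions the rule; the last vowel is.
"fontelit" has last vowel 'i'. The stems whose last vowel is 'i' (puniw → puniweka, wanfib → wanfibeka) add -eka.
So fontelit → fonteliteka.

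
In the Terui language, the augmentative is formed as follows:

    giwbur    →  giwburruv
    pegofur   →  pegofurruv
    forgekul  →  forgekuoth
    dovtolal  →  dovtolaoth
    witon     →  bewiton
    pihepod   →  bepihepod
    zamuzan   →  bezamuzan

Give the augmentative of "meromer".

giwbur and forgekul both have last vowel 'u' yet inflect differently (giwburruv, forgekuoth), so the last vowel is not what conditions the rule; the final letter is.
"meromer" ends in -r. The stems ending in -r (giwbur → giwburruv, pegofur → pegofurruv) double the final consonant and add -uv.
The other patterns: stems ending in -l drop the final letter and add -oth; stems ending in -d or -n add the prefix be-.
So meromer → meromerruv.

meromerruv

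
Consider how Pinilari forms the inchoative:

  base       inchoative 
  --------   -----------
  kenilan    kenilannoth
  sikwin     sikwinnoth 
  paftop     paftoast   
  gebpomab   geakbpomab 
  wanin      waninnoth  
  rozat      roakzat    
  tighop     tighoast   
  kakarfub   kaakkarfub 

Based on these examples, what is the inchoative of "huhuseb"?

huakhuseb

kenilan and rozat both have last vowel 'a' yet inflect differently (kenilannoth, roakzat), so the last vowel is not what conditions the rule; the final letter is.
"huhuseb" ends in -b. The stems ending in -b (kakarfub → kaakkarfub, gebpomab → geakbpomab) insert -ak- after the first vowel.
So huhuseb → huakhuseb.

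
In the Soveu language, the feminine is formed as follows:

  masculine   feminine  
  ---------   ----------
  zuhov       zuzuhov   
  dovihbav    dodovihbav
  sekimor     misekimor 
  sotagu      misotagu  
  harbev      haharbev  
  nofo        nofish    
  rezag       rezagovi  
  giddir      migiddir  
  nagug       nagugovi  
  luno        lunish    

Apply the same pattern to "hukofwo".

luno and zuhov both have last vowel 'o' yet inflect differently (lunish, zuzuhov), so the last vowel is not what conditions the rule; the final letter is.
"hukofwo" ends in -o. The stems ending in -o (luno → lunish, nofo → nofish) drop the final letter and add -ish.
So hukofwo → hukofwish.

hukofwish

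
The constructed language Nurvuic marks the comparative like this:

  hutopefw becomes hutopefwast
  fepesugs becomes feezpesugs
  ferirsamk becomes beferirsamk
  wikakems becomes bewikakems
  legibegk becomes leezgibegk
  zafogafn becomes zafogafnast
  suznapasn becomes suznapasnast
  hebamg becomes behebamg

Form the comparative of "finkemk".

"finkemk" has second-to-last letter 'm'. The stems whose second-to-last letter is 'm' (wikakems → bewikakems, ferirsamk → beferirsamk, hebamg → behebamg) add the prefix be-.
So finkemk → befinkemk.

befinkemk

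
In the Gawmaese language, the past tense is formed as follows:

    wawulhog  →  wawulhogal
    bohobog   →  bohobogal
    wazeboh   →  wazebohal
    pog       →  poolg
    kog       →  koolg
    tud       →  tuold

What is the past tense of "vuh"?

vuolh

"vuh" has 1 vowel. The stems with 1 vowel (pog → poolg, kog → koolg, tud → tuold) insert -ol- after the first vowel.
The other pattern: stems with 3 vowels add -al.
So vuh → vuolh.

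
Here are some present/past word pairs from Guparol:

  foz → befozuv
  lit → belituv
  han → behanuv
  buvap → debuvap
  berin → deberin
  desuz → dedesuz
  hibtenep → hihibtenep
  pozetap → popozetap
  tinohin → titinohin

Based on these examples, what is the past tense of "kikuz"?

han and berin both end in -n yet inflect differently (behanuv, deberin), so the final letter is not what conditions the rule; the number of vowels is.
"kikuz" has 2 vowels. The stems with 2 vowels (buvap → debuvap, berin → deberin, desuz → dedesuz) add the prefix de-.
So kikuz → dekikuz.

dekikuz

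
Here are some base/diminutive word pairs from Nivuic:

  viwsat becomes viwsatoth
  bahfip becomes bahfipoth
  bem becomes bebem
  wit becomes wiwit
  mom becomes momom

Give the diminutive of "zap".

zazap

"zap" has 1 vowel. The stems with 1 vowel (bem → bebem, wit → wiwit, mom → momom) repeat the first consonant+vowel as a prefix.
The other pattern: stems with 2 vowels add -oth.
So zap → zazap.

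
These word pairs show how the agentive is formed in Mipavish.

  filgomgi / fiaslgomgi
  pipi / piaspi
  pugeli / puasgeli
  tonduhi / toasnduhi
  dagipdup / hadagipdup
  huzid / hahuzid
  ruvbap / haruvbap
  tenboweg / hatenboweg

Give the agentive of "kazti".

kaaszti

filgomgi and huzid both have last vowel 'i' yet inflect differently (fiaslgomgi, hahuzid), so the last vowel is not what conditions the rule; the final letter is.
"kazti" ends in -i. The stems ending in -i (filgomgi → fiaslgomgi, pipi → piaspi, pugeli → puasgeli) insert -as- after the first vowel.
The other pattern: stems ending in -d, -g or -p add the prefix ha-.
So kazti → kaaszti.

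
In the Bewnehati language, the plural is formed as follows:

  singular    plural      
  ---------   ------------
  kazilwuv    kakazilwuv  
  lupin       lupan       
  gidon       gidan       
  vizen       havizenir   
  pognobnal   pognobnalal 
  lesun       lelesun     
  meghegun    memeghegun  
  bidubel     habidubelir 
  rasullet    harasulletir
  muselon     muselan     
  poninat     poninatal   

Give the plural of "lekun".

rasullet and poninat both end in -t yet inflect differently (harasulletir, poninatal), so the final letter is not what conditions the rule; the last vowel is.
"lekun" has last vowel 'u'. The stems whose last vowel is 'u' (lesun → lelesun, meghegun → memeghegun, kazilwuv → kakazilwuv) repeat the first consonant+vowel as a prefix.
So lekun → lelekun.

lelekun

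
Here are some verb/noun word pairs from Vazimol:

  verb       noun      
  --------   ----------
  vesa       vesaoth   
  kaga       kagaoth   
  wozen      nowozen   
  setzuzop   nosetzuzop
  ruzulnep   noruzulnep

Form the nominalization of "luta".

lutaoth

kaga and wozen both have 2 vowels yet inflect differently (kagaoth, nowozen), so the number of vowels is not what conditions the rule; the final letter is.
"luta" ends in -a. The stems ending in -a (kaga → kagaoth, vesa → vesaoth) add -oth.
The other pattern: stems ending in -n or -p add the prefix no-.
So luta → lutaoth.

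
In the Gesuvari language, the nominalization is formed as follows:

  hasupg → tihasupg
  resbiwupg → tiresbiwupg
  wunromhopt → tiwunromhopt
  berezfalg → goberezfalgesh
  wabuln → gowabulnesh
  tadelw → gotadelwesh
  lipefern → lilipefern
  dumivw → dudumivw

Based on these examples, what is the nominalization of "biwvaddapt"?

hasupg and berezfalg both end in -g yet inflect differently (tihasupg, goberezfalgesh), so the final letter is not what conditions the rule; the second-to-last letter is.
"biwvaddapt" has second-to-last letter 'p'. The stems whose second-to-last letter is 'p' (hasupg → tihasupg, resbiwupg → tiresbiwupg, wunromhopt → tiwunromhopt) add the prefix ti-.
The other patterns: stems whose second-to-last letter is 'l' add go- … -esh around the stem; stems whose second-to-last letter is 'r' or 'v' repeat the first consonant+vowel as a prefix.
So biwvaddapt → tibiwvaddapt.

tibiwvaddapt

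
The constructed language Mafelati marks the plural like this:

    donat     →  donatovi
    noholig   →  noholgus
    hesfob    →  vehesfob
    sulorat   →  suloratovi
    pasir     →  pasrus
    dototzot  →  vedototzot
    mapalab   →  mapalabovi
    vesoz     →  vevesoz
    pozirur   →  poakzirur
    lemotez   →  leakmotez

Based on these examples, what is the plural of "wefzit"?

wefztus

pasir and pozirur both end in -r yet inflect differently (pasrus, poakzirur), so the final letter is not what conditions the rule; the last vowel is.
"wefzit" has last vowel 'i'. The stems whose last vowel is 'i' (noholig → noholgus, pasir → pasrus) delete the last vowel and add -us.
So wefzit → wefztus.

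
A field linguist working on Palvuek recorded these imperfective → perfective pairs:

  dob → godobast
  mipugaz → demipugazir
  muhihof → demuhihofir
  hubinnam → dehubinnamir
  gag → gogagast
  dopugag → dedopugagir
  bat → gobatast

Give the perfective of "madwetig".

demadwetigir

"madwetig" has 3 vowels. The stems with 3 vowels (dopugag → dedopugagir, muhihof → demuhihofir, hubinnam → dehubinnamir) add de- … -ir around the stem.
So madwetig → demadwetigir.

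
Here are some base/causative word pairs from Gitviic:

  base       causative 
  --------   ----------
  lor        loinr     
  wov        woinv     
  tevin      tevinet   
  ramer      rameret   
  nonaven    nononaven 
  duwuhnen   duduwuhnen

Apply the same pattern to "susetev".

lor and ramer both end in -r yet inflect differently (loinr, rameret), so the final letter is not what conditions the rule; the number of vowels is.
"susetev" has 3 vowels. The stems with 3 vowels (nonaven → nononaven, duwuhnen → duduwuhnen) repeat the first consonant+vowel as a prefix.
So susetev → sususetev.

sususetev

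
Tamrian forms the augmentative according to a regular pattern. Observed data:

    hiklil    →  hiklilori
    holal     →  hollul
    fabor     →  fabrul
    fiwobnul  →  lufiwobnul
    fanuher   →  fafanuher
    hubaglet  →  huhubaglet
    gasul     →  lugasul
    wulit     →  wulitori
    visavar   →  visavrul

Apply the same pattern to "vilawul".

luvilawul

"vilawul" has last vowel 'u'. The stems whose last vowel is 'u' (gasul → lugasul, fiwobnul → lufiwobnul) add the prefix lu-.
The other patterns: stems whose last vowel is 'e' repeat the first consonant+vowel as a prefix; stems whose last vowel is 'i' add -ori; stems whose last vowel is 'a' or 'o' delete the last vowel and add -ul.
So vilawul → luvilawul.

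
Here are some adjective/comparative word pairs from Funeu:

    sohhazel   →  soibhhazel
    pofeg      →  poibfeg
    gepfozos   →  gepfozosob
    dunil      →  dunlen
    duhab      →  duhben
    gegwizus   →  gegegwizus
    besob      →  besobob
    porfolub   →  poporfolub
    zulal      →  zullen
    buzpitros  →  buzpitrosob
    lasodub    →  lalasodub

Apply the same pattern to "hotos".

"hotos" has last vowel 'o'. The stems whose last vowel is 'o' (buzpitros → buzpitrosob, gepfozos → gepfozosob, besob → besobob) add -ob.
So hotos → hotosob.

hotosob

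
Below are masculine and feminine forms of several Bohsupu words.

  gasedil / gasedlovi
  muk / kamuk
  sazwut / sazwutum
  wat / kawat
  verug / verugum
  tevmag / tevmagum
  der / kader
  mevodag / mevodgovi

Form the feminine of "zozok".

zozokum

"zozok" has 2 vowels. The stems with 2 vowels (sazwut → sazwutum, tevmag → tevmagum, verug → verugum) add -um.
So zozok → zozokum.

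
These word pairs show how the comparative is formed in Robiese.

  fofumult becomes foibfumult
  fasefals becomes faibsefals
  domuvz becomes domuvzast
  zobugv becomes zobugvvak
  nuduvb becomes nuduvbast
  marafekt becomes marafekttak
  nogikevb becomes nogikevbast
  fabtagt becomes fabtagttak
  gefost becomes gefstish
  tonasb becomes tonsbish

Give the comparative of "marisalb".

tonasb and nuduvb both end in -b yet inflect differently (tonsbish, nuduvbast), so the final letter is not what conditions the rule; the second-to-last letter is.
"marisalb" has second-to-last letter 'l'. The stems whose second-to-last letter is 'l' (fofumult → foibfumult, fasefals → faibsefals) insert -ib- after the first vowel.
The other patterns: stems whose second-to-last letter is 's' delete the last vowel and add -ish; stems whose second-to-last letter is 'v' add -ast; stems whose second-to-last letter is 'g' or 'k' double the final consonant and add -ak.
So marisalb → maibrisalb.

maibrisalb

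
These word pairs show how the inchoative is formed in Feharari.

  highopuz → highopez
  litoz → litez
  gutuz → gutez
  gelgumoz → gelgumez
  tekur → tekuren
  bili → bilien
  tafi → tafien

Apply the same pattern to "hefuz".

highopuz and tekur both have last vowel 'u' yet inflect differently (highopez, tekuren), so the last vowel is not what conditions the rule; the final letter is.
"hefuz" ends in -z. The stems ending in -z (highopuz → highopez, litoz → litez, gutuz → gutez) change the last vowel to 'e'.
So hefuz → hefez.

hefez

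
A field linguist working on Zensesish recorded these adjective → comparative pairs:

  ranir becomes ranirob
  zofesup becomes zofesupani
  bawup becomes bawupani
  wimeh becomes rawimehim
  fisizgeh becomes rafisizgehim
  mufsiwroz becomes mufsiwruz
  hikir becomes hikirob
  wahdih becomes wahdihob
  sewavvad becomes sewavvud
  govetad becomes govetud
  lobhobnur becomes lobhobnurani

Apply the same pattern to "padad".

lobhobnur and hikir both end in -r yet inflect differently (lobhobnurani, hikirob), so the final letter is not what conditions the rule; the last vowel is.
"padad" has last vowel 'a'. The stems whose last vowel is 'a' (govetad → govetud, sewavvad → sewavvud) change the last vowel to 'u'.
So padad → padud.

padud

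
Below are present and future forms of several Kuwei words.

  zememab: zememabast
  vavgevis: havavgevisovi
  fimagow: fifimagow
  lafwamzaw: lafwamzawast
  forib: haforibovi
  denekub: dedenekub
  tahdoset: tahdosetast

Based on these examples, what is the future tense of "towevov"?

denekub and forib both end in -b yet inflect differently (dedenekub, haforibovi), so the final letter is not what conditions the rule; the last vowel is.
"towevov" has last vowel 'o'. The one such stem in the data (fimagow → fifimagow) repeats the first consonant+vowel as a prefix (as does denekub), so the same rule applies.
The other patterns: stems whose last vowel is 'i' add ha- … -ovi around the stem; stems whose last vowel is 'a' or 'e' add -ast.
So towevov → totowevov.

totowevov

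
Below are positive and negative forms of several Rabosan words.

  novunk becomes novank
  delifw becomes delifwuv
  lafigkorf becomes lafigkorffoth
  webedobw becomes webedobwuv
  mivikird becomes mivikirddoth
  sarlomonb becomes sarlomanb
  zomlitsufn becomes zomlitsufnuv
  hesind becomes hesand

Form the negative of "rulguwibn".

mivikird and hesind both end in -d yet inflect differently (mivikirddoth, hesand), so the final letter is not what conditions the rule; the second-to-last letter is.
"rulguwibn" has second-to-last letter 'b'. The one such stem in the data (webedobw → webedobwuv) adds -uv, so the same rule applies.
So rulguwibn → rulguwibnuv.

rulguwibnuv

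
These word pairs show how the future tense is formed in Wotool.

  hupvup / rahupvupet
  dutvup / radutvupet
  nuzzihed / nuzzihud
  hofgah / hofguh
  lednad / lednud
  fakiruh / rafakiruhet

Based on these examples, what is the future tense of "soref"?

"soref" has last vowel 'e'. The one such stem in the data (nuzzihed → nuzzihud) changes the last vowel to 'u' (as do lednad, hofgah), so the same rule applies.
The other pattern: stems whose last vowel is 'u' add ra- … -et around the stem.
So soref → soruf.

soruf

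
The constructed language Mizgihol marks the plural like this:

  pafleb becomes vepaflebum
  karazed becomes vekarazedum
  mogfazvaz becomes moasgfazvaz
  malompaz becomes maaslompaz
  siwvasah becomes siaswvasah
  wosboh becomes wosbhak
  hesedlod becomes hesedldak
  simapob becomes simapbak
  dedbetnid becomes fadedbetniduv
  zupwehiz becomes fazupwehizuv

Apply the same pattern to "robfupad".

roasbfupad

siwvasah and wosboh both end in -h yet inflect differently (siaswvasah, wosbhak), so the final letter is not what conditions the rule; the last vowel is.
"robfupad" has last vowel 'a'. The stems whose last vowel is 'a' (mogfazvaz → moasgfazvaz, malompaz → maaslompaz, siwvasah → siaswvasah) insert -as- after the first vowel.
The other patterns: stems whose last vowel is 'e' add ve- … -um around the stem; stems whose last vowel is 'o' delete the last vowel and add -ak; stems whose last vowel is 'i' add fa- … -uv around the stem.
So robfupad → roasbfupad.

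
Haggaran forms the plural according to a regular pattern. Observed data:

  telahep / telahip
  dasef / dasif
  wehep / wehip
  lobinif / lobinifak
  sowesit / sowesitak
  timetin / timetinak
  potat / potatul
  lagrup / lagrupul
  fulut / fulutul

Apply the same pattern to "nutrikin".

nutrikinak

"nutrikin" has last vowel 'i'. The stems whose last vowel is 'i' (lobinif → lobinifak, sowesit → sowesitak, timetin → timetinak) add -ak.
So nutrikin → nutrikinak.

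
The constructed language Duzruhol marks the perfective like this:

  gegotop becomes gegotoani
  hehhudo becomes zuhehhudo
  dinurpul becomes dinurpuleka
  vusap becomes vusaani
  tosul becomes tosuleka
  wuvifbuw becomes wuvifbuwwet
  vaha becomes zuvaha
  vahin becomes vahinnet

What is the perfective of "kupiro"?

hehhudo and gegotop both have last vowel 'o' yet inflect differently (zuhehhudo, gegotoani), so the last vowel is not what conditions the rule; the final letter is.
"kupiro" ends in -o. The one such stem in the data (hehhudo → zuhehhudo) adds the prefix zu-, so the same rule applies.
So kupiro → zukupiro.

zukupiro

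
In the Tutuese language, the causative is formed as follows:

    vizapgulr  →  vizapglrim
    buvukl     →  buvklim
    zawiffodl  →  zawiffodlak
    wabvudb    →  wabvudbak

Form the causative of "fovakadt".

zawiffodl and buvukl both end in -l yet inflect differently (zawiffodlak, buvklim), so the final letter is not what conditions the rule; the second-to-last letter is.
"fovakadt" has second-to-last letter 'd'. The stems whose second-to-last letter is 'd' (wabvudb → wabvudbak, zawiffodl → zawiffodlak) add -ak.
The other pattern: stems whose second-to-last letter is 'k' or 'l' delete the last vowel and add -im.
So fovakadt → fovakadtak.

fovakadtak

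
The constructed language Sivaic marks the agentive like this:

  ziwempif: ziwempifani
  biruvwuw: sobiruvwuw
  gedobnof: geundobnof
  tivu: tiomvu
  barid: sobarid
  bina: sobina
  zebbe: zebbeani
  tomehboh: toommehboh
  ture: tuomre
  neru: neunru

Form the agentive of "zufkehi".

zebbe and ture both end in -e yet inflect differently (zebbeani, tuomre), so the final letter is not what conditions the rule; the first letter is.
"zufkehi" begins with z-. The stems beginning with z- (ziwempif → ziwempifani, zebbe → zebbeani) add -ani.
So zufkehi → zufkehiani.

zufkehiani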